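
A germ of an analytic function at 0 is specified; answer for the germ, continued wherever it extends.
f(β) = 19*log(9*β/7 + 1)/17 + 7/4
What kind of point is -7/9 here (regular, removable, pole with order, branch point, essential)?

The point is a logarithmic branch point.

The term (19/17)*log(1 - β/(-7/9)) has argument 1 - -7/9/(-7/9) = 0 at -7/9: a logarithmic (infinitely-sheeted) branch point; the remaining terms are analytic or single-valued there.


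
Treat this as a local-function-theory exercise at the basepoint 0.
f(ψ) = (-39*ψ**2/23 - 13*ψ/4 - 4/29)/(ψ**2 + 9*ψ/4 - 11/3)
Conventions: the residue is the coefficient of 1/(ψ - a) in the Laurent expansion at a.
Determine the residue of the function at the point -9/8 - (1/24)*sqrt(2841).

The residue is 13/46 + (37305/1263298)*sqrt(2841).

The factor ψ**2 + 9*ψ/4 - 11/3 splits as (ψ - a)(ψ - a') with a = -9/8 - (1/24)*sqrt(2841), a' = -9/8 + (1/24)*sqrt(2841). At the order-1 pole a set g(ψ) = (ψ - a)*f(ψ) = [-39*ψ**2/23 - 13*ψ/4 - 4/29] / (ψ - a').
Simple pole: residue = g(a) at a = -9/8 - (1/24)*sqrt(2841), which is 13/46 + (37305/1263298)*sqrt(2841).


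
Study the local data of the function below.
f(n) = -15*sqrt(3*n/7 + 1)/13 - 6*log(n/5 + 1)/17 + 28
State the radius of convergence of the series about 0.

The radius of convergence is 7/3.

Branch term (-6/17)*log(1 - n/(-5)): its argument vanishes at n = -5, a logarithmic branch point, modulus 5.
Branch term (-15/13)*sqrt(1 - n/(-7/3)): its argument vanishes at n = -7/3, a square-root branch point, modulus 7/3.
The radius of convergence is the smallest modulus among the singular points: 7/3.


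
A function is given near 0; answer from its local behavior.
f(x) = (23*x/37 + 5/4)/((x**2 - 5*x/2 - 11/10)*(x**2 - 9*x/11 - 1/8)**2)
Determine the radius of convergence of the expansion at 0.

The radius of convergence is -9/22 + (1/44)*sqrt(566).

Denominator factor (x**2 - 5*x/2 - 11/10): discriminant 213/20, real irrational roots 5/4 + (1/20)*sqrt(1065) and 5/4 - (1/20)*sqrt(1065); poles of order 1, moduli 5/4 + (1/20)*sqrt(1065) and -5/4 + (1/20)*sqrt(1065).
Denominator factor (x**2 - 9*x/11 - 1/8)^2: discriminant 283/242, real irrational roots 9/22 + (1/44)*sqrt(566) and 9/22 - (1/44)*sqrt(566); poles of order 2, moduli 9/22 + (1/44)*sqrt(566) and -9/22 + (1/44)*sqrt(566).
The radius of convergence is the smallest modulus among the singular points: -9/22 + (1/44)*sqrt(566).


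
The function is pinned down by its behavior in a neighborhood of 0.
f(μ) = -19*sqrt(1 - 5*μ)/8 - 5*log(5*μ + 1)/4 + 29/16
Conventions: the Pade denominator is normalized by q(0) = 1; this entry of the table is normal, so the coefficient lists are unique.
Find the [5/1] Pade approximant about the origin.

Taylor coefficients needed (expand at 0): a_0 = -9/16, a_1 = -5/16, a_2 = 1475/64, a_3 = -12875/384, a_4 = 259375/1024, a_5 = -1184375/2048, a_6 = 98703125/24576.
Write the denominator as Q(μ) = 1 + q1*μ. Requiring Q*f - P = O(μ^7) with deg P <= 5 kills the coefficients of μ^6..μ^6 in Q*f:
  μ^6: a_6 + q1*a_5 = 0, i.e. 98703125/24576 + (-1184375/2048)*q1 = 0.
Solving this linear system: q1 = 31585/4548.
The numerator is Q*f truncated at degree 5: P0 = a_0 = -9/16; P1 = a_1 + q1*a_0 = -102335/24256; P2 = a_2 + q1*a_1 = 759575/36384; P3 = a_3 + q1*a_2 = 36828625/291072; P4 = a_4 + q1*a_3 = 71414375/3492864; P5 = a_5 + q1*a_4 = 5499090625/4657152.

The Pade approximant has numerator coefficients [-9/16, -102335/24256, 759575/36384, 36828625/291072, 71414375/3492864, 5499090625/4657152]; denominator coefficients [1, 31585/4548].


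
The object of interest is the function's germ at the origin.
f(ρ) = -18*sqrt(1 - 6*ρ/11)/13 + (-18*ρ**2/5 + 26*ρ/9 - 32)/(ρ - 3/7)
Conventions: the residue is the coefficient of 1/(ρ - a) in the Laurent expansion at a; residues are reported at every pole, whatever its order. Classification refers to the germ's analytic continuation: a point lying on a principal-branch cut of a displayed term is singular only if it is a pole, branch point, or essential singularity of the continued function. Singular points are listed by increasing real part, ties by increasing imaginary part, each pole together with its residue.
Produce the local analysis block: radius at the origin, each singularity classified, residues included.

Denominator factor (ρ - 3/7): pole of order 1 at 3/7, modulus 3/7.
Branch term (-18/13)*sqrt(1 - ρ/(11/6)): its argument vanishes at ρ = 11/6, a square-root branch point, modulus 11/6.
The radius of convergence is the smallest modulus among the singular points: 3/7.
The branch term is analytic at 3/7 and contributes nothing to the residue; only the rational part matters.
At the order-1 pole 3/7 set g(ρ) = (ρ - (3/7))*(rational part) = -18*ρ**2/5 + 26*ρ/9 - 32.
Simple pole: residue = g(a) at a = 3/7, which is -23096/735.
List the singular points by increasing real part (a conjugate pair: the negative imaginary part first).

Radius of convergence at 0: 3/7.
At 3/7: a pole of order 1; residue -23096/735.
At 11/6: an algebraic (square-root) branch point.


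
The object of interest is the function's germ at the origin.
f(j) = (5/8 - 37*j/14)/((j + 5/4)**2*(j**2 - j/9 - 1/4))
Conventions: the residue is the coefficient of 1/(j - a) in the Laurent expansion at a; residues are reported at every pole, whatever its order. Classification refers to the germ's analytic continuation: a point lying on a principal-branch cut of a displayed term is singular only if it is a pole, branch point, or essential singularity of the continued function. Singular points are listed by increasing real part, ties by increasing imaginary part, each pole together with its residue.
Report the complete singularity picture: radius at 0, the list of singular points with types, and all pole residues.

Denominator factor (j + 5/4)^2: pole of order 2 at -5/4, modulus 5/4.
Denominator factor (j**2 - j/9 - 1/4): discriminant 82/81, real irrational roots 1/18 + (1/18)*sqrt(82) and 1/18 - (1/18)*sqrt(82); poles of order 1, moduli 1/18 + (1/18)*sqrt(82) and -1/18 + (1/18)*sqrt(82).
The radius of convergence is the smallest modulus among the singular points: -1/18 + (1/18)*sqrt(82).
At the order-2 pole -5/4 set g(j) = (j - (-5/4))^2*f(j) = (5/8 - 37*j/14)/(j**2 - j/9 - 1/4).
Order-2 pole: residue = g'(a); g'(-5/4) = 7704/2527, so the residue is 7704/2527.
The factor j**2 - j/9 - 1/4 splits as (j - a)(j - a') with a = 1/18 - (1/18)*sqrt(82), a' = 1/18 + (1/18)*sqrt(82). At the order-1 pole a set g(j) = (j - a)*f(j) = [(5/8 - 37*j/14)/(j + 5/4)**2] / (j - a').
Simple pole: residue = g(a) at a = 1/18 - (1/18)*sqrt(82), which is -3852/2527 - (14481/103607)*sqrt(82).
The factor j**2 - j/9 - 1/4 splits as (j - a)(j - a') with a = 1/18 + (1/18)*sqrt(82), a' = 1/18 - (1/18)*sqrt(82). At the order-1 pole a set g(j) = (j - a)*f(j) = [(5/8 - 37*j/14)/(j + 5/4)**2] / (j - a').
Simple pole: residue = g(a) at a = 1/18 + (1/18)*sqrt(82), which is -3852/2527 + (14481/103607)*sqrt(82).
List the singular points by increasing real part (a conjugate pair: the negative imaginary part first).

Radius of convergence at 0: -1/18 + (1/18)*sqrt(82).
At -5/4: a pole of order 2; residue 7704/2527.
At 1/18 - (1/18)*sqrt(82): a pole of order 1; residue -3852/2527 - (14481/103607)*sqrt(82).
At 1/18 + (1/18)*sqrt(82): a pole of order 1; residue -3852/2527 + (14481/103607)*sqrt(82).


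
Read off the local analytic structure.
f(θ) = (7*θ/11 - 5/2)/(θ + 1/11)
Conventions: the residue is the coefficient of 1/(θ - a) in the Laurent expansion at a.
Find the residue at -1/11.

The residue is -619/242.

At the order-1 pole -1/11 set g(θ) = (θ - (-1/11))*f(θ) = 7*θ/11 - 5/2.
Simple pole: residue = g(a) at a = -1/11, which is -619/242.


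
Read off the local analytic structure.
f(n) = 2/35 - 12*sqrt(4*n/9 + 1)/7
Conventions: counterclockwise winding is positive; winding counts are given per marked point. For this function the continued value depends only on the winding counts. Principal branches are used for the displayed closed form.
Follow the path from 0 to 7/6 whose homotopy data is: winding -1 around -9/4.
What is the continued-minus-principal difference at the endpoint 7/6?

The rational part is single-valued and drops out of the difference; each branch term changes only by its own monodromy.
(-12/7)*sqrt(1 - n/(-9/4)): winding -1 is odd, the square root flips sign, contributing -2*(-12/7)*sqrt(1 - (7/6)/(-9/4)) = -2*(-12/7)*sqrt(41/27) = (8/21)*sqrt(123).
Summing the contributions at n = 7/6 gives (8/21)*sqrt(123).

Continued minus principal equals (8/21)*sqrt(123).


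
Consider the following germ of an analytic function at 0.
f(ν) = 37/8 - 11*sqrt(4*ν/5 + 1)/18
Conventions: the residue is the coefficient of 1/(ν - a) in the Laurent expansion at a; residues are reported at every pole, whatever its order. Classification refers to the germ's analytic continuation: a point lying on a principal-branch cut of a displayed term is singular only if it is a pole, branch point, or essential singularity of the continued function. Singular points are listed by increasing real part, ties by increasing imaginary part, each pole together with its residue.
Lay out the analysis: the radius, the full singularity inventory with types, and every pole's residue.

Branch term (-11/18)*sqrt(1 - ν/(-5/4)): its argument vanishes at ν = -5/4, a square-root branch point, modulus 5/4.
The radius of convergence is the smallest modulus among the singular points: 5/4.

Radius of convergence at 0: 5/4.
At -5/4: an algebraic (square-root) branch point.


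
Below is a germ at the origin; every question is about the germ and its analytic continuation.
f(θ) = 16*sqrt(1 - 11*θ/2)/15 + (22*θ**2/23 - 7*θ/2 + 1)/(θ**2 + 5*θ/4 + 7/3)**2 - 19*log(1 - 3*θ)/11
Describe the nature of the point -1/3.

Denominator factors: θ**2 + 5*θ/4 + 7/3 = 73/36 at θ = -1/3 — none vanishes.
Branch term log(1 - θ/(1/3)): argument at -1/3 is 2, nonzero, so -1/3 is not its branch point (a point on a principal cut is still regular for the continued germ).
Branch term sqrt(1 - θ/(2/11)): argument at -1/3 is 17/6, nonzero, so -1/3 is not its branch point (a point on a principal cut is still regular for the continued germ).
So the germ continues analytically to -1/3.

The point is a regular point.


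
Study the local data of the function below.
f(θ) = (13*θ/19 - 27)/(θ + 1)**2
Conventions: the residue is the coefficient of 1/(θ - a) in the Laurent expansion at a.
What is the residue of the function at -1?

The residue is 13/19.

At the order-2 pole -1 set g(θ) = (θ - (-1))^2*f(θ) = 13*θ/19 - 27.
Order-2 pole: residue = g'(a); g'(-1) = 13/19, so the residue is 13/19.


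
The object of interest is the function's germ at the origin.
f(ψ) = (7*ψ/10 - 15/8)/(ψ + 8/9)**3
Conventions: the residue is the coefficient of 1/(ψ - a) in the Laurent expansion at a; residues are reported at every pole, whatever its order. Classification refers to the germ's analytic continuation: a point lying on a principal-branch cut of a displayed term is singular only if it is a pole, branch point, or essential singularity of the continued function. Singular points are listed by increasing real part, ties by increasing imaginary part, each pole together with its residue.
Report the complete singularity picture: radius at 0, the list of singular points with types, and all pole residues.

Radius of convergence at 0: 8/9.
At -8/9: a pole of order 3; residue 0.

Denominator factor (ψ + 8/9)^3: pole of order 3 at -8/9, modulus 8/9.
The radius of convergence is the smallest modulus among the singular points: 8/9.
At the order-3 pole -8/9 set g(ψ) = (ψ - (-8/9))^3*f(ψ) = 7*ψ/10 - 15/8.
Order-3 pole: residue = g''(a)/2; g''(-8/9) = 0, so the residue is 0.


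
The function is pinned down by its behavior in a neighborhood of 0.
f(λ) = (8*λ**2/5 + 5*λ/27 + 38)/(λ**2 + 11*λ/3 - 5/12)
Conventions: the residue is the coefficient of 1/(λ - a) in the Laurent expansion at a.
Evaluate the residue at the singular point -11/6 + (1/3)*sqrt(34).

The factor λ**2 + 11*λ/3 - 5/12 splits as (λ - a)(λ - a') with a = -11/6 + (1/3)*sqrt(34), a' = -11/6 - (1/3)*sqrt(34). At the order-1 pole a set g(λ) = (λ - a)*f(λ) = [8*λ**2/5 + 5*λ/27 + 38] / (λ - a').
Simple pole: residue = g(a) at a = -11/6 + (1/3)*sqrt(34), which is -767/270 + (39757/18360)*sqrt(34).

The residue is -767/270 + (39757/18360)*sqrt(34).


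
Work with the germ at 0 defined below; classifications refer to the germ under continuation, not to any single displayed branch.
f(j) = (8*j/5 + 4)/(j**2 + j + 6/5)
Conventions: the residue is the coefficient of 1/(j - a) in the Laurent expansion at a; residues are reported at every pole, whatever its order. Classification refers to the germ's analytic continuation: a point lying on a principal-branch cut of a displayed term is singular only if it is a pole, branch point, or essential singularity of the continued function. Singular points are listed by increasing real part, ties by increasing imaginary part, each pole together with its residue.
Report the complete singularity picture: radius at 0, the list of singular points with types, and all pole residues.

Radius of convergence at 0: (1/5)*sqrt(30).
At (-1/2) - ((1/10)*sqrt(95))*i: a pole of order 1; residue (4/5) + ((16/95)*sqrt(95))*i.
At (-1/2) + ((1/10)*sqrt(95))*i: a pole of order 1; residue (4/5) - ((16/95)*sqrt(95))*i.

Denominator factor (j**2 + j + 6/5): discriminant -19/5, complex-conjugate roots (-1/2) + ((1/10)*sqrt(95))*i and (-1/2) - ((1/10)*sqrt(95))*i; poles of order 1, moduli (1/5)*sqrt(30) and (1/5)*sqrt(30).
The radius of convergence is the smallest modulus among the singular points: (1/5)*sqrt(30).
The factor j**2 + j + 6/5 splits as (j - a)(j - a') with a = (-1/2) - ((1/10)*sqrt(95))*i, a' = (-1/2) + ((1/10)*sqrt(95))*i. At the order-1 pole a set g(j) = (j - a)*f(j) = [8*j/5 + 4] / (j - a').
Simple pole: residue = g(a) at a = (-1/2) - ((1/10)*sqrt(95))*i, which is (4/5) + ((16/95)*sqrt(95))*i.
The factor j**2 + j + 6/5 splits as (j - a)(j - a') with a = (-1/2) + ((1/10)*sqrt(95))*i, a' = (-1/2) - ((1/10)*sqrt(95))*i. At the order-1 pole a set g(j) = (j - a)*f(j) = [8*j/5 + 4] / (j - a').
Simple pole: residue = g(a) at a = (-1/2) + ((1/10)*sqrt(95))*i, which is (4/5) - ((16/95)*sqrt(95))*i.
List the singular points by increasing real part (a conjugate pair: the negative imaginary part first).


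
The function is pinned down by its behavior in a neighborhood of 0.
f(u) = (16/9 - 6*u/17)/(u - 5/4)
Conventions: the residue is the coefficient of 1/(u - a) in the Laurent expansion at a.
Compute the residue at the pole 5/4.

The residue is 409/306.

At the order-1 pole 5/4 set g(u) = (u - (5/4))*f(u) = 16/9 - 6*u/17.
Simple pole: residue = g(a) at a = 5/4, which is 409/306.


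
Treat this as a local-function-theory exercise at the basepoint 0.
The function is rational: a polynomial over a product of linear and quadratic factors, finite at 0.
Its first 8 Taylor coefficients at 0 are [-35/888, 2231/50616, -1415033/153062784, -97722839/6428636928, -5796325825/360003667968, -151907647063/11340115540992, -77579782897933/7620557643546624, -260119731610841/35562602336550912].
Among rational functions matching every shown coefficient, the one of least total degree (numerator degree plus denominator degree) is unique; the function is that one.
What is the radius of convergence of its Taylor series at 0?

The radius of convergence is 12/7.

No rational of total degree below 5 reproduces all 8 coefficients; solving the [2/3] Pade equations on them gives f(y) = (-34*y**2/27 + 33*y/19 - 30/37)/((y - 12/7)**2*(y + 7)), whose expansion matches every shown term.
Denominator factor (y + 7): pole of order 1 at -7, modulus 7.
Denominator factor (y - 12/7)^2: pole of order 2 at 12/7, modulus 12/7.
The radius of convergence is the smallest modulus among the singular points: 12/7.


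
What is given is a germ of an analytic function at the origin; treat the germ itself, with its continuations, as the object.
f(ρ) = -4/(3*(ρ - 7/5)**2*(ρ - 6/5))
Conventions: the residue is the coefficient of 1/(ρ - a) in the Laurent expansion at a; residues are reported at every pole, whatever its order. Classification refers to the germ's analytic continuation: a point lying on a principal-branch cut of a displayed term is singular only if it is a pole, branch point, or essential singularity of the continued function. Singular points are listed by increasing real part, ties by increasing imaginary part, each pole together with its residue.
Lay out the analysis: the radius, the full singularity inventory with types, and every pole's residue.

Radius of convergence at 0: 6/5.
At 6/5: a pole of order 1; residue -100/3.
At 7/5: a pole of order 2; residue 100/3.

Denominator factor (ρ - 7/5)^2: pole of order 2 at 7/5, modulus 7/5.
Denominator factor (ρ - 6/5): pole of order 1 at 6/5, modulus 6/5.
The radius of convergence is the smallest modulus among the singular points: 6/5.
At the order-1 pole 6/5 set g(ρ) = (ρ - (6/5))*f(ρ) = -4/(3*(ρ - 7/5)**2).
Simple pole: residue = g(a) at a = 6/5, which is -100/3.
At the order-2 pole 7/5 set g(ρ) = (ρ - (7/5))^2*f(ρ) = -4/(3*(ρ - 6/5)).
Order-2 pole: residue = g'(a); g'(7/5) = 100/3, so the residue is 100/3.
List the singular points by increasing real part (a conjugate pair: the negative imaginary part first).


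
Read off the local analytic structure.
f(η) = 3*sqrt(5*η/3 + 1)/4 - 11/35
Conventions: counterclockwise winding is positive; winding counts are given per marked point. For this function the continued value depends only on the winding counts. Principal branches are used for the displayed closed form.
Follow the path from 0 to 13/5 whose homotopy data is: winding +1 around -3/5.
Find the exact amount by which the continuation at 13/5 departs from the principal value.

Continued minus principal equals -(2)*sqrt(3).

The rational part is single-valued and drops out of the difference; each branch term changes only by its own monodromy.
(3/4)*sqrt(1 - η/(-3/5)): winding +1 is odd, the square root flips sign, contributing -2*(3/4)*sqrt(1 - (13/5)/(-3/5)) = -2*(3/4)*sqrt(16/3) = -(2)*sqrt(3).
Summing the contributions at η = 13/5 gives -(2)*sqrt(3).


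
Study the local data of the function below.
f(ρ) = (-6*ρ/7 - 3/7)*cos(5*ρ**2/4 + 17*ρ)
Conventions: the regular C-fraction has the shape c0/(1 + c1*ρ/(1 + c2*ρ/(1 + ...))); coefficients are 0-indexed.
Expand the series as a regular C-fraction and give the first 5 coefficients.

The regular C-fraction coefficients are [-3/7, -2, 297/4, -86003/1188, -165754025/102171564].

Taylor coefficients (expand at 0): a_0 = -3/7, a_1 = -6/7, a_2 = 867/14, a_3 = 3723/28, a_4 = -329929/224.
c0 = a_0 = -3/7. Peel one level at a time: if S = 1 + c*ρ/S' with S'(0) = 1, then c is the ρ-coefficient of S and S' = c*ρ/(S - 1).
S_1 = c0/f = 1 + (-2)*ρ + (297/2)*ρ^2 + ...; c1 = -2.
S_2 = c1*ρ/(S_1 - 1) = 1 + (297/4)*ρ + (86003/16)*ρ^2 + ...; c2 = 297/4.
S_3 = c2*ρ/(S_2 - 1) = 1 + (-86003/1188)*ρ + (-165754025/1411344)*ρ^2 + ...; c3 = -86003/1188.
S_4 = c3*ρ/(S_3 - 1) = 1 + (-165754025/102171564)*ρ + ...; c4 = -165754025/102171564.


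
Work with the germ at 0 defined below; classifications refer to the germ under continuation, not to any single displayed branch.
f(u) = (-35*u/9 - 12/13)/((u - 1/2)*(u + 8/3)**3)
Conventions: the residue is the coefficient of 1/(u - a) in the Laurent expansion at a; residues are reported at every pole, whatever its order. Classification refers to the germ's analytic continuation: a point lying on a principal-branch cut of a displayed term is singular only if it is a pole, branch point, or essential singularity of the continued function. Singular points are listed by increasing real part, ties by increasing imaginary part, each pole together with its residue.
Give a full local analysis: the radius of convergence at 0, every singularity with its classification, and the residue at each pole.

Denominator factor (u - 1/2): pole of order 1 at 1/2, modulus 1/2.
Denominator factor (u + 8/3)^3: pole of order 3 at -8/3, modulus 8/3.
The radius of convergence is the smallest modulus among the singular points: 1/2.
At the order-3 pole -8/3 set g(u) = (u - (-8/3))^3*f(u) = (-35*u/9 - 12/13)/(u - 1/2).
Order-3 pole: residue = g''(a)/2; g''(-8/3) = 16104/89167, so the residue is 8052/89167.
At the order-1 pole 1/2 set g(u) = (u - (1/2))*f(u) = (-35*u/9 - 12/13)/(u + 8/3)**3.
Simple pole: residue = g(a) at a = 1/2, which is -8052/89167.
List the singular points by increasing real part (a conjugate pair: the negative imaginary part first).

Radius of convergence at 0: 1/2.
At -8/3: a pole of order 3; residue 8052/89167.
At 1/2: a pole of order 1; residue -8052/89167.


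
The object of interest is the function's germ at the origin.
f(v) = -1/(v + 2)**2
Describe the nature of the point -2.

The point is a pole of order 2.

The denominator factor v + 2 vanishes at -2 and appears to the power 2; the numerator there equals -1, nonzero, and no other factor vanishes.
Hence a pole whose order is the multiplicity, 2.


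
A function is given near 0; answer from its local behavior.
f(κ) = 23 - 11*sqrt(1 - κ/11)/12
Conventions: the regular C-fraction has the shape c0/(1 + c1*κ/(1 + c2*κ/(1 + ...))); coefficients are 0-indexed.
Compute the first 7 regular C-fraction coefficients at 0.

The regular C-fraction coefficients are [265/12, -1/530, -243/11660, -265/10692, -221/10692, -243/9724, -199/9724].

Taylor coefficients (expand at 0): a_0 = 265/12, a_1 = 1/24, a_2 = 1/1056, a_3 = 1/23232, a_4 = 5/2044416, a_5 = 7/44977152, a_6 = 7/659664896.
c0 = a_0 = 265/12. Peel one level at a time: if S = 1 + c*κ/S' with S'(0) = 1, then c is the κ-coefficient of S and S' = c*κ/(S - 1).
S_1 = c0/f = 1 + (-1/530)*κ + (-243/6179800)*κ^2 + ...; c1 = -1/530.
S_2 = c1*κ/(S_1 - 1) = 1 + (-243/11660)*κ + (-1/1936)*κ^2 + ...; c2 = -243/11660.
S_3 = c2*κ/(S_2 - 1) = 1 + (-265/10692)*κ + (-58565/114318864)*κ^2 + ...; c3 = -265/10692.
S_4 = c3*κ/(S_3 - 1) = 1 + (-221/10692)*κ + (-1/1936)*κ^2 + ...; c4 = -221/10692.
S_5 = c4*κ/(S_4 - 1) = 1 + (-243/9724)*κ + (-48357/94556176)*κ^2 + ...; c5 = -243/9724.
S_6 = c5*κ/(S_5 - 1) = 1 + (-199/9724)*κ + ...; c6 = -199/9724.


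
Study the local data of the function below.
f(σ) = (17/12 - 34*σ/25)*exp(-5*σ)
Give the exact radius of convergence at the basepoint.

The radius of convergence is infinite.

The factor exp(-5*σ) is entire and contributes no finite singular point.
The polynomial part has no poles.
No finite singular points: the Taylor series at 0 converges everywhere.


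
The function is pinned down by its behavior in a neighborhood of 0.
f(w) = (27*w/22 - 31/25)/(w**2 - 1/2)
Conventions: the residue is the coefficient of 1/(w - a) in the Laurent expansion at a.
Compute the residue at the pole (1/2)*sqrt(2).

The residue is 27/44 - (31/50)*sqrt(2).

The factor w**2 - 1/2 splits as (w - a)(w - a') with a = (1/2)*sqrt(2), a' = -(1/2)*sqrt(2). At the order-1 pole a set g(w) = (w - a)*f(w) = [27*w/22 - 31/25] / (w - a').
Simple pole: residue = g(a) at a = (1/2)*sqrt(2), which is 27/44 - (31/50)*sqrt(2).


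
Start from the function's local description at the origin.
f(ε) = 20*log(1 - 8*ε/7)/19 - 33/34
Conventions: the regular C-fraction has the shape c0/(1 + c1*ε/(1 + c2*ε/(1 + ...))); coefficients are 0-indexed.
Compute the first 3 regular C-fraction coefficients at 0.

The regular C-fraction coefficients are [-33/34, -5440/4389, 2932/4389].

Taylor coefficients (expand at 0): a_0 = -33/34, a_1 = -160/133, a_2 = -640/931.
c0 = a_0 = -33/34. Peel one level at a time: if S = 1 + c*ε/S' with S'(0) = 1, then c is the ε-coefficient of S and S' = c*ε/(S - 1).
S_1 = c0/f = 1 + (-5440/4389)*ε + (15950080/19263321)*ε^2 + ...; c1 = -5440/4389.
S_2 = c1*ε/(S_1 - 1) = 1 + (2932/4389)*ε + ...; c2 = 2932/4389.


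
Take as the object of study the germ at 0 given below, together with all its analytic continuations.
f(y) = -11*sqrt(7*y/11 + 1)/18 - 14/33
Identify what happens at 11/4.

The point is a regular point.

There is no denominator, hence no pole anywhere.
Branch term sqrt(1 - y/(-11/7)): argument at 11/4 is 11/4, nonzero, so 11/4 is not its branch point (a point on a principal cut is still regular for the continued germ).
So the germ continues analytically to 11/4.


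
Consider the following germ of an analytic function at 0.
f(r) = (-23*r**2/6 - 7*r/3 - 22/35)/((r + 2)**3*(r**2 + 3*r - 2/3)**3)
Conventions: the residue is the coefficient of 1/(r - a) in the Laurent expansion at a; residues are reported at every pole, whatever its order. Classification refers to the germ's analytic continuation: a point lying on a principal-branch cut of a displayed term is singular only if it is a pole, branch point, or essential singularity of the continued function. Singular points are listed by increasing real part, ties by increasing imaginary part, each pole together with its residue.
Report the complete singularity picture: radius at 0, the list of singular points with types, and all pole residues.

Radius of convergence at 0: -3/2 + (1/6)*sqrt(105).
At -3/2 - (1/6)*sqrt(105): a pole of order 3; residue -87903/81920 - (2581279569/24586240000)*sqrt(105).
At -2: a pole of order 3; residue 87903/40960.
At -3/2 + (1/6)*sqrt(105): a pole of order 3; residue -87903/81920 + (2581279569/24586240000)*sqrt(105).


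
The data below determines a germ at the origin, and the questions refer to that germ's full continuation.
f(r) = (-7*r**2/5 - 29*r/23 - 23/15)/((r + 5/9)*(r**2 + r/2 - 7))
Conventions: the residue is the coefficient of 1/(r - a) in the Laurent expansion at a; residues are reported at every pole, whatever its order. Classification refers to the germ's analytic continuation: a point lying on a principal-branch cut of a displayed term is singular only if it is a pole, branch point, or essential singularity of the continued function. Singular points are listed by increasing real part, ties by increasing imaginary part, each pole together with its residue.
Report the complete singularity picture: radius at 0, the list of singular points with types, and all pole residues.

Denominator factor (r + 5/9): pole of order 1 at -5/9, modulus 5/9.
Denominator factor (r**2 + r/2 - 7): discriminant 113/4, real irrational roots -1/4 + (1/4)*sqrt(113) and -1/4 - (1/4)*sqrt(113); poles of order 1, moduli -1/4 + (1/4)*sqrt(113) and 1/4 + (1/4)*sqrt(113).
The radius of convergence is the smallest modulus among the singular points: 5/9.
The factor r**2 + r/2 - 7 splits as (r - a)(r - a') with a = -1/4 - (1/4)*sqrt(113), a' = -1/4 + (1/4)*sqrt(113). At the order-1 pole a set g(r) = (r - a)*f(r) = [(-7*r**2/5 - 29*r/23 - 23/15)/(r + 5/9)] / (r - a').
Simple pole: residue = g(a) at a = -1/4 - (1/4)*sqrt(113), which is -41067/51934 + (40317/29342710)*sqrt(113).
At the order-1 pole -5/9 set g(r) = (r - (-5/9))*f(r) = (-7*r**2/5 - 29*r/23 - 23/15)/(r**2 + r/2 - 7).
Simple pole: residue = g(a) at a = -5/9, which is 23566/129835.
The factor r**2 + r/2 - 7 splits as (r - a)(r - a') with a = -1/4 + (1/4)*sqrt(113), a' = -1/4 - (1/4)*sqrt(113). At the order-1 pole a set g(r) = (r - a)*f(r) = [(-7*r**2/5 - 29*r/23 - 23/15)/(r + 5/9)] / (r - a').
Simple pole: residue = g(a) at a = -1/4 + (1/4)*sqrt(113), which is -41067/51934 - (40317/29342710)*sqrt(113).
List the singular points by increasing real part (a conjugate pair: the negative imaginary part first).

Radius of convergence at 0: 5/9.
At -1/4 - (1/4)*sqrt(113): a pole of order 1; residue -41067/51934 + (40317/29342710)*sqrt(113).
At -5/9: a pole of order 1; residue 23566/129835.
At -1/4 + (1/4)*sqrt(113): a pole of order 1; residue -41067/51934 - (40317/29342710)*sqrt(113).


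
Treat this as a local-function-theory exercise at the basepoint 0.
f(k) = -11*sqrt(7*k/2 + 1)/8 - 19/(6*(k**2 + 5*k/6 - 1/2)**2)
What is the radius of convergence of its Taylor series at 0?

The radius of convergence is 2/7.

Denominator factor (k**2 + 5*k/6 - 1/2)^2: discriminant 97/36, real irrational roots -5/12 + (1/12)*sqrt(97) and -5/12 - (1/12)*sqrt(97); poles of order 2, moduli -5/12 + (1/12)*sqrt(97) and 5/12 + (1/12)*sqrt(97).
Branch term (-11/8)*sqrt(1 - k/(-2/7)): its argument vanishes at k = -2/7, a square-root branch point, modulus 2/7.
The radius of convergence is the smallest modulus among the singular points: 2/7.


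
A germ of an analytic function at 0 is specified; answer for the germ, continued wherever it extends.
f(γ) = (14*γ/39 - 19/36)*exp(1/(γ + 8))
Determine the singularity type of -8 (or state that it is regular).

The exponent 1/(γ - (-8)) has a pole at -8, so exp(1/(γ - (-8))) takes every nonzero value near it: an essential singularity (not a pole of any order).

The point is an essential singularity.


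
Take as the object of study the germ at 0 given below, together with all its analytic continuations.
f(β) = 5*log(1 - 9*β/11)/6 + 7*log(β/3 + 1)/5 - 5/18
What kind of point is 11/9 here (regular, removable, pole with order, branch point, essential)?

The point is a logarithmic branch point.

The term (5/6)*log(1 - β/(11/9)) has argument 1 - 11/9/(11/9) = 0 at 11/9: a logarithmic (infinitely-sheeted) branch point; the remaining terms are analytic or single-valued there.


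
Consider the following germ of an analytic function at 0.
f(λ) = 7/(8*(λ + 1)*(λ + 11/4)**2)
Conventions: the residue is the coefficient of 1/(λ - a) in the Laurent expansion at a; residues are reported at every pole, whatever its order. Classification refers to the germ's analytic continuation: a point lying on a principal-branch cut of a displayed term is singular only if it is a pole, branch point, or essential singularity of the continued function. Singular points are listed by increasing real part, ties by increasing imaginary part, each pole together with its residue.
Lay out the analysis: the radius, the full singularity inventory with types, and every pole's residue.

Radius of convergence at 0: 1.
At -11/4: a pole of order 2; residue -2/7.
At -1: a pole of order 1; residue 2/7.

Denominator factor (λ + 1): pole of order 1 at -1, modulus 1.
Denominator factor (λ + 11/4)^2: pole of order 2 at -11/4, modulus 11/4.
The radius of convergence is the smallest modulus among the singular points: 1.
At the order-2 pole -11/4 set g(λ) = (λ - (-11/4))^2*f(λ) = 7/(8*(λ + 1)).
Order-2 pole: residue = g'(a); g'(-11/4) = -2/7, so the residue is -2/7.
At the order-1 pole -1 set g(λ) = (λ - (-1))*f(λ) = 7/(8*(λ + 11/4)**2).
Simple pole: residue = g(a) at a = -1, which is 2/7.
List the singular points by increasing real part (a conjugate pair: the negative imaginary part first).


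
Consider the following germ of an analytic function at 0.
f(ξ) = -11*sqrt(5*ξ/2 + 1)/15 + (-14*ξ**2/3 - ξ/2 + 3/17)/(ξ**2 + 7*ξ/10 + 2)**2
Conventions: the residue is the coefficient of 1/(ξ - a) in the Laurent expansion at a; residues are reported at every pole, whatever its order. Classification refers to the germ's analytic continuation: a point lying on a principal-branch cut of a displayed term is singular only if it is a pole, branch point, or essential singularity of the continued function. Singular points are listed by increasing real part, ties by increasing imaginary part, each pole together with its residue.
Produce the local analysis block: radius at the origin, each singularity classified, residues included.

Radius of convergence at 0: 2/5.
At -2/5: an algebraic (square-root) branch point.
At (-7/20) - ((1/20)*sqrt(751))*i: a pole of order 2; residue -((916150/28764051)*sqrt(751))*i.
At (-7/20) + ((1/20)*sqrt(751))*i: a pole of order 2; residue ((916150/28764051)*sqrt(751))*i.

Denominator factor (ξ**2 + 7*ξ/10 + 2)^2: discriminant -751/100, complex-conjugate roots (-7/20) + ((1/20)*sqrt(751))*i and (-7/20) - ((1/20)*sqrt(751))*i; poles of order 2, moduli sqrt(2) and sqrt(2).
Branch term (-11/15)*sqrt(1 - ξ/(-2/5)): its argument vanishes at ξ = -2/5, a square-root branch point, modulus 2/5.
The radius of convergence is the smallest modulus among the singular points: 2/5.
The branch term is analytic at (-7/20) - ((1/20)*sqrt(751))*i and contributes nothing to the residue; only the rational part matters.
The factor ξ**2 + 7*ξ/10 + 2 splits as (ξ - a)(ξ - a') with a = (-7/20) - ((1/20)*sqrt(751))*i, a' = (-7/20) + ((1/20)*sqrt(751))*i. At the order-2 pole a set g(ξ) = (ξ - a)^2*(rational part) = [-14*ξ**2/3 - ξ/2 + 3/17] / (ξ - a')^2.
Order-2 pole: residue = g'(a); g'((-7/20) - ((1/20)*sqrt(751))*i) = -((916150/28764051)*sqrt(751))*i, so the residue is -((916150/28764051)*sqrt(751))*i.
The branch term is analytic at (-7/20) + ((1/20)*sqrt(751))*i and contributes nothing to the residue; only the rational part matters.
The factor ξ**2 + 7*ξ/10 + 2 splits as (ξ - a)(ξ - a') with a = (-7/20) + ((1/20)*sqrt(751))*i, a' = (-7/20) - ((1/20)*sqrt(751))*i. At the order-2 pole a set g(ξ) = (ξ - a)^2*(rational part) = [-14*ξ**2/3 - ξ/2 + 3/17] / (ξ - a')^2.
Order-2 pole: residue = g'(a); g'((-7/20) + ((1/20)*sqrt(751))*i) = ((916150/28764051)*sqrt(751))*i, so the residue is ((916150/28764051)*sqrt(751))*i.
List the singular points by increasing real part (a conjugate pair: the negative imaginary part first).


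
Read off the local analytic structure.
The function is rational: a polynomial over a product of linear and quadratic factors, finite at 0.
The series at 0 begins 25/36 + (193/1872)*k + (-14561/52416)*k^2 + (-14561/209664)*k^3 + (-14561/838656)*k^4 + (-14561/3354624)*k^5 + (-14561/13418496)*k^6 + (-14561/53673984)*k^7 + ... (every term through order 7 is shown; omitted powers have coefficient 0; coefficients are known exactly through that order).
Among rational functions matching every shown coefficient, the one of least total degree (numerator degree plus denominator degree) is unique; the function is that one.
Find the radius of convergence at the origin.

The radius of convergence is 4.

No rational of total degree below 3 reproduces all 8 coefficients; solving the [2/1] Pade equations on them gives f(k) = (17*k**2/14 + 11*k/39 - 25/9)/(k - 4), whose expansion matches every shown term.
Denominator factor (k - 4): pole of order 1 at 4, modulus 4.
The radius of convergence is the smallest modulus among the singular points: 4.


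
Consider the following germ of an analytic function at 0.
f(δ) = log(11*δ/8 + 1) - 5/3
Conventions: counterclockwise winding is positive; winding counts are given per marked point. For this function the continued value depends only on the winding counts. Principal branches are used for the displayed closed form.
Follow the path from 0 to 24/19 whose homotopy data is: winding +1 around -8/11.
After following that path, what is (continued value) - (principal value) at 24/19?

Continued minus principal equals (2)*pi*i.

The rational part is single-valued and drops out of the difference; each branch term changes only by its own monodromy.
(1)*log(1 - δ/(-8/11)): each positive loop around -8/11 adds 2*pi*i to the log, so winding +1 contributes (1)*(1)*2*pi*i = (2)*pi*i.
Summing the contributions at δ = 24/19 gives (2)*pi*i.


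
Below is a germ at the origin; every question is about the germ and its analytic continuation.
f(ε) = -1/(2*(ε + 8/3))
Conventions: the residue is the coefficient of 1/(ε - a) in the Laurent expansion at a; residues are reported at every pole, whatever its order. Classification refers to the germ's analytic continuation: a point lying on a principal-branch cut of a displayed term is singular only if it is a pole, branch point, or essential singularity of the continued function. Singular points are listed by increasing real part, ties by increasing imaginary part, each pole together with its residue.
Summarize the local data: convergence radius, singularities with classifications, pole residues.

Radius of convergence at 0: 8/3.
At -8/3: a pole of order 1; residue -1/2.

Denominator factor (ε + 8/3): pole of order 1 at -8/3, modulus 8/3.
The radius of convergence is the smallest modulus among the singular points: 8/3.
At the order-1 pole -8/3 set g(ε) = (ε - (-8/3))*f(ε) = -1/2.
Simple pole: residue = g(a) at a = -8/3, which is -1/2.


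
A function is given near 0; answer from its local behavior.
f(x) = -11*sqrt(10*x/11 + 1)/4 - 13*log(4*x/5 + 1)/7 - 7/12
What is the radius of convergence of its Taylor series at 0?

Branch term (-13/7)*log(1 - x/(-5/4)): its argument vanishes at x = -5/4, a logarithmic branch point, modulus 5/4.
Branch term (-11/4)*sqrt(1 - x/(-11/10)): its argument vanishes at x = -11/10, a square-root branch point, modulus 11/10.
The radius of convergence is the smallest modulus among the singular points: 11/10.

The radius of convergence is 11/10.


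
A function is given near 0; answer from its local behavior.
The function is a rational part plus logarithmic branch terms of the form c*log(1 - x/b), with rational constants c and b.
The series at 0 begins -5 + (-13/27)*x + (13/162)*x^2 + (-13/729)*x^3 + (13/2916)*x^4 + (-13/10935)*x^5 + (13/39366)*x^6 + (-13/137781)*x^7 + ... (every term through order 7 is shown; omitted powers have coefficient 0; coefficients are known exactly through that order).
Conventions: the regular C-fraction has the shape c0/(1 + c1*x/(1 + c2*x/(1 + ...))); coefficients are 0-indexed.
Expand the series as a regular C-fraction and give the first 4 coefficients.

The regular C-fraction coefficients are [-5, -13/135, 71/270, 5/142].

Taylor coefficients (read off): a_0 = -5, a_1 = -13/27, a_2 = 13/162, a_3 = -13/729.
c0 = a_0 = -5. Peel one level at a time: if S = 1 + c*x/S' with S'(0) = 1, then c is the x-coefficient of S and S' = c*x/(S - 1).
S_1 = c0/f = 1 + (-13/135)*x + (923/36450)*x^2 + ...; c1 = -13/135.
S_2 = c1*x/(S_1 - 1) = 1 + (71/270)*x + (-1/108)*x^2 + ...; c2 = 71/270.
S_3 = c2*x/(S_2 - 1) = 1 + (5/142)*x + ...; c3 = 5/142.


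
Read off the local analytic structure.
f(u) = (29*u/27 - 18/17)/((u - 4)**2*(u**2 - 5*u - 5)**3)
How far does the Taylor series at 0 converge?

Denominator factor (u - 4)^2: pole of order 2 at 4, modulus 4.
Denominator factor (u**2 - 5*u - 5)^3: discriminant 45, real irrational roots 5/2 + (3/2)*sqrt(5) and 5/2 - (3/2)*sqrt(5); poles of order 3, moduli 5/2 + (3/2)*sqrt(5) and -5/2 + (3/2)*sqrt(5).
The radius of convergence is the smallest modulus among the singular points: -5/2 + (3/2)*sqrt(5).

The radius of convergence is -5/2 + (3/2)*sqrt(5).


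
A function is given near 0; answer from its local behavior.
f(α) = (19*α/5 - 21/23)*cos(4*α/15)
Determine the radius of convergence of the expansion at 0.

The factor cos(4*α/15) is entire and contributes no finite singular point.
The polynomial part has no poles.
No finite singular points: the Taylor series at 0 converges everywhere.

The radius of convergence is infinite.


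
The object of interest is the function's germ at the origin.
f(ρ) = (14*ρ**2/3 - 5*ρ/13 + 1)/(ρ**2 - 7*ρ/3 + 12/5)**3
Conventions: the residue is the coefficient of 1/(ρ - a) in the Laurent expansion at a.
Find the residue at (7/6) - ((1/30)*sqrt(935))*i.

The residue is ((4036815/85009639)*sqrt(935))*i.

The factor ρ**2 - 7*ρ/3 + 12/5 splits as (ρ - a)(ρ - a') with a = (7/6) - ((1/30)*sqrt(935))*i, a' = (7/6) + ((1/30)*sqrt(935))*i. At the order-3 pole a set g(ρ) = (ρ - a)^3*f(ρ) = [14*ρ**2/3 - 5*ρ/13 + 1] / (ρ - a')^3.
Order-3 pole: residue = g''(a)/2; g''((7/6) - ((1/30)*sqrt(935))*i) = ((8073630/85009639)*sqrt(935))*i, so the residue is ((4036815/85009639)*sqrt(935))*i.


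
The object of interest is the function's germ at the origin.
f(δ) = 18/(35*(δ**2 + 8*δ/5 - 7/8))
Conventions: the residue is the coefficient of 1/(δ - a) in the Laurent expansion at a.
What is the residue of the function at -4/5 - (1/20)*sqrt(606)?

The factor δ**2 + 8*δ/5 - 7/8 splits as (δ - a)(δ - a') with a = -4/5 - (1/20)*sqrt(606), a' = -4/5 + (1/20)*sqrt(606). At the order-1 pole a set g(δ) = (δ - a)*f(δ) = [18/35] / (δ - a').
Simple pole: residue = g(a) at a = -4/5 - (1/20)*sqrt(606), which is -(6/707)*sqrt(606).

The residue is -(6/707)*sqrt(606).


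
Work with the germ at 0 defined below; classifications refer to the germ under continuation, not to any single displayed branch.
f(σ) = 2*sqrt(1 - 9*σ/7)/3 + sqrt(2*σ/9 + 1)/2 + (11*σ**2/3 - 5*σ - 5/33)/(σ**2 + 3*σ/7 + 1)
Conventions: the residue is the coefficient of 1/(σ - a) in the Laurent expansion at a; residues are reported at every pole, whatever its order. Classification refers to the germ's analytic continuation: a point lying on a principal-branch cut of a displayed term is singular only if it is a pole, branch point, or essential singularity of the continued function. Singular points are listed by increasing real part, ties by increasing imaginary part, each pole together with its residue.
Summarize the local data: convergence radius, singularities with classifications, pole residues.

Radius of convergence at 0: 7/9.
At -9/2: an algebraic (square-root) branch point.
At (-3/14) - ((1/14)*sqrt(187))*i: a pole of order 1; residue (-23/7) - ((1299/14399)*sqrt(187))*i.
At (-3/14) + ((1/14)*sqrt(187))*i: a pole of order 1; residue (-23/7) + ((1299/14399)*sqrt(187))*i.
At 7/9: an algebraic (square-root) branch point.

Denominator factor (σ**2 + 3*σ/7 + 1): discriminant -187/49, complex-conjugate roots (-3/14) + ((1/14)*sqrt(187))*i and (-3/14) - ((1/14)*sqrt(187))*i; poles of order 1, moduli 1 and 1.
Branch term (2/3)*sqrt(1 - σ/(7/9)): its argument vanishes at σ = 7/9, a square-root branch point, modulus 7/9.
Branch term (1/2)*sqrt(1 - σ/(-9/2)): its argument vanishes at σ = -9/2, a square-root branch point, modulus 9/2.
The radius of convergence is the smallest modulus among the singular points: 7/9.
The branch terms are analytic at (-3/14) - ((1/14)*sqrt(187))*i and contribute nothing to the residue; only the rational part matters.
The factor σ**2 + 3*σ/7 + 1 splits as (σ - a)(σ - a') with a = (-3/14) - ((1/14)*sqrt(187))*i, a' = (-3/14) + ((1/14)*sqrt(187))*i. At the order-1 pole a set g(σ) = (σ - a)*(rational part) = [11*σ**2/3 - 5*σ - 5/33] / (σ - a').
Simple pole: residue = g(a) at a = (-3/14) - ((1/14)*sqrt(187))*i, which is (-23/7) - ((1299/14399)*sqrt(187))*i.
The branch terms are analytic at (-3/14) + ((1/14)*sqrt(187))*i and contribute nothing to the residue; only the rational part matters.
The factor σ**2 + 3*σ/7 + 1 splits as (σ - a)(σ - a') with a = (-3/14) + ((1/14)*sqrt(187))*i, a' = (-3/14) - ((1/14)*sqrt(187))*i. At the order-1 pole a set g(σ) = (σ - a)*(rational part) = [11*σ**2/3 - 5*σ - 5/33] / (σ - a').
Simple pole: residue = g(a) at a = (-3/14) + ((1/14)*sqrt(187))*i, which is (-23/7) + ((1299/14399)*sqrt(187))*i.
List the singular points by increasing real part (a conjugate pair: the negative imaginary part first).
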